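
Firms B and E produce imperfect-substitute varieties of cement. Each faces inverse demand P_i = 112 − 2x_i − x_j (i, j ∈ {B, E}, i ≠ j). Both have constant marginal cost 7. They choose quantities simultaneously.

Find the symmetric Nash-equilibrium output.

21

Firm B's profit: π = x_B(112 − 2x_B − x_E) − 7x_B.
∂π/∂x_B = 105 − 4x_B − x_E = 0 ⇒ x_B = 26.25 − 0.25x_E.
Setting x_B = x_E in the reaction function: x_B = 26.25 − 0.25x_B, so x_B = 26.25 / 1.25 = 21.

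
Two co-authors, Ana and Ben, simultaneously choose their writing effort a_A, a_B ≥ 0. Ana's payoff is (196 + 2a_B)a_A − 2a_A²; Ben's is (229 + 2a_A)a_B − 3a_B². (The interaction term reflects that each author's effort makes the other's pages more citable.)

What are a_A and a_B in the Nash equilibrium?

81.7, 65.4

Expanding Ana's payoff: 196a_A + 2a_Ba_A − 2a_A².
∂π/∂a_A = 196 + 2a_B − 4a_A = 0, so a_A = 49 + 0.5a_B.
Likewise for Ben: a_B = 229/6 + (1/3)a_A.
Solving the two reaction functions simultaneously: (1 − (0.5)(1/3))a_A = 49 + 0.5·(229/6), so (5/6)a_A = 817/12 and a_A = 81.7.
Then a_B = 229/6 + (1/3)·81.7 = 65.4.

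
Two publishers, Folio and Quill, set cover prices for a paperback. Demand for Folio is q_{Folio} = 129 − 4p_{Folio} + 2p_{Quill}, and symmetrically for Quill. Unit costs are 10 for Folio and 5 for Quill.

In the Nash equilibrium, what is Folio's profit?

1225

Folio's profit: π = (p_{Folio} − 10)(129 − 4p_{Folio} + 2p_{Quill}).
∂π/∂p_{Folio} = 169 − 8p_{Folio} + 2p_{Quill} = 0 ⇒ p_{Folio} = 21.125 + 0.25p_{Quill}.
Similarly p_{Quill} = 18.625 + 0.25p_{Folio}.
Solving the two reaction functions simultaneously: (1 − (0.25)(0.25))p_{Folio} = 21.125 + 0.25·18.625, so 0.9375p_{Folio} = 825/32 and p_{Folio} = 27.5.
Then p_{Quill} = 18.625 + 0.25·27.5 = 25.5.
q_{Folio} = 129 − 4·27.5 + 2·25.5 = 70.
Profit = (27.5 − 10)·70 = 1225.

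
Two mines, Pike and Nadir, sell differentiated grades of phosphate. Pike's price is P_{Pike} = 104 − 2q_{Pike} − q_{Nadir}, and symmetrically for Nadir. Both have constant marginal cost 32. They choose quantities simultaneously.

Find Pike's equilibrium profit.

Mine Pike's profit: π = q_{Pike}(104 − 2q_{Pike} − q_{Nadir}) − 32q_{Pike}.
∂π/∂q_{Pike} = 72 − 4q_{Pike} − q_{Nadir} = 0 ⇒ q_{Pike} = 18 − 0.25q_{Nadir}.
Setting q_{Pike} = q_{Nadir} in the reaction function: q_{Pike} = 18 − 0.25q_{Pike}, so q_{Pike} = 18 / 1.25 = 14.4.
P_{Pike} = 104 − 2·14.4 − 14.4 = 60.8.
Profit = (60.8 − 32)·14.4 = 414.72.

414.72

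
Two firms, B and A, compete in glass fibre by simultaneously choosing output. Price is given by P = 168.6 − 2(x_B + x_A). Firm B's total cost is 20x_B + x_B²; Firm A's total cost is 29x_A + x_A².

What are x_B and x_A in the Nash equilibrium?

19.1375, 16.8875

Firm B's profit: π = x_B(168.6 − 2(x_B + x_A)) − 20x_B − x_B².
∂π/∂x_B = 148.6 − 6x_B − 2x_A = 0, so x_B = 743/30 − (1/3)x_A.
By the same steps for A: x_A = 349/15 − (1/3)x_B.
Plugging x_A into B's best response: x_B = 743/30 − (1/3)(349/15 − (1/3)x_B) ⇒ (8/9)x_B = 1531/90, so x_B = 19.1375.
Then x_A = 349/15 − (1/3)·19.1375 = 16.8875.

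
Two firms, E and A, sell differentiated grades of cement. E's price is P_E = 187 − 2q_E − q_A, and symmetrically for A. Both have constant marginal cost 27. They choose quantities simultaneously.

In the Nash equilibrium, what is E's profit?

2048

Firm E's profit: π = q_E(187 − 2q_E − q_A) − 27q_E.
∂π/∂q_E = 160 − 4q_E − q_A = 0 ⇒ q_E = 40 − 0.25q_A.
Setting q_E = q_A in the reaction function: q_E = 40 − 0.25q_E, so q_E = 40 / 1.25 = 32.
P_E = 187 − 2·32 − 32 = 91.
Profit = (91 − 27)·32 = 2048.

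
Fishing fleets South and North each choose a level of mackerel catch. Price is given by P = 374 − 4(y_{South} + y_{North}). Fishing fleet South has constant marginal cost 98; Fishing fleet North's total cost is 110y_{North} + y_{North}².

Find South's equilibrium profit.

2835.5625

Fishing fleet South's profit: π = y_{South}(374 − 4(y_{South} + y_{North})) − 98y_{South}.
∂π/∂y_{South} = 276 − 8y_{South} − 4y_{North} = 0, so y_{South} = 34.5 − 0.5y_{North}.
For North: ∂π/∂y_{North} = 264 − 10y_{North} − 4y_{South} = 0 ⇒ y_{North} = 26.4 − 0.4y_{South}.
Substituting the second reaction function into the first: y_{South} = 34.5 − 0.5(26.4 − 0.4y_{South}), which gives 0.8y_{South} = 21.3 ⇒ y_{South} = 26.625.
Then y_{North} = 26.4 − 0.4·26.625 = 15.75.
Price P = 374 − 4·42.375 = 204.5.
South's profit: (204.5 − 98)·26.625 = 2835.5625.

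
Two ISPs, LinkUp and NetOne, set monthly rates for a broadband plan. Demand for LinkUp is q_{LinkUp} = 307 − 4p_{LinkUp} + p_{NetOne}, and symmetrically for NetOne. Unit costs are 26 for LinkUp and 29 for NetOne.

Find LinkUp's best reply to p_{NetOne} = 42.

LinkUp's profit: π = (p_{LinkUp} − 26)(307 − 4p_{LinkUp} + p_{NetOne}).
∂π/∂p_{LinkUp} = 411 − 8p_{LinkUp} + p_{NetOne} = 0 ⇒ p_{LinkUp} = 51.375 + 0.125p_{NetOne}.
At p_{NetOne} = 42: p_{LinkUp} = 51.375 + 0.125·42 = 56.625.

56.625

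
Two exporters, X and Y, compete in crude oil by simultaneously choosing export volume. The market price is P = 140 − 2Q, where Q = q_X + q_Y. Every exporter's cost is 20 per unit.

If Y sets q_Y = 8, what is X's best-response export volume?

26

Exporter X's profit: π = q_X(140 − 2(q_X + q_Y)) − 20q_X.
∂π/∂q_X = 120 − 4q_X − 2q_Y = 0, so q_X = 30 − 0.5q_Y.
At q_Y = 8: q_X = 30 − 0.5·8 = 26.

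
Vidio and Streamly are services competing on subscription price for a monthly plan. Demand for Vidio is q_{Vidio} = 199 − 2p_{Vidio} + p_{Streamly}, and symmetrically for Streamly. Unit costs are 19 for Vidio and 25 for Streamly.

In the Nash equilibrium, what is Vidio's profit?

7393.28

Vidio's profit: π = (p_{Vidio} − 19)(199 − 2p_{Vidio} + p_{Streamly}).
∂π/∂p_{Vidio} = 237 − 4p_{Vidio} + p_{Streamly} = 0 ⇒ p_{Vidio} = 59.25 + 0.25p_{Streamly}.
Similarly p_{Streamly} = 62.25 + 0.25p_{Vidio}.
Substituting the second reaction function into the first: p_{Vidio} = 59.25 + 0.25(62.25 + 0.25p_{Vidio}), which gives 0.9375p_{Vidio} = 74.8125 ⇒ p_{Vidio} = 79.8.
Then p_{Streamly} = 62.25 + 0.25·79.8 = 82.2.
q_{Vidio} = 199 − 2·79.8 + 82.2 = 121.6.
Profit = (79.8 − 19)·121.6 = 7393.28.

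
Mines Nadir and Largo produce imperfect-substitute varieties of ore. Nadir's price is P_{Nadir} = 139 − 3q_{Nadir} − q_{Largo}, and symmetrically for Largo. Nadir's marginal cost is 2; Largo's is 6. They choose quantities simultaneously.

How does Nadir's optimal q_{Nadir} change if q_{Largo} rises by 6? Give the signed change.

-1

Mine Nadir's profit: π = q_{Nadir}(139 − 3q_{Nadir} − q_{Largo}) − 2q_{Nadir}.
∂π/∂q_{Nadir} = 137 − 6q_{Nadir} − q_{Largo} = 0 ⇒ q_{Nadir} = 137/6 − (1/6)q_{Largo}.
The reaction-function slope is −1/6, so a 6-unit rise in q_{Largo} moves q_{Nadir} by −1/6 × 6 = −1. Nadir's best response falls — the actions are strategic substitutes.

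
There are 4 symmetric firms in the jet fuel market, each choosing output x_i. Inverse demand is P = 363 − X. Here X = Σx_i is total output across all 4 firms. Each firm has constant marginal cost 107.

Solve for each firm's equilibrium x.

51.2

A representative firm's profit is π_i = x_i(363 − X) − 107x_i, with X = x_i + Σ_{j≠i} x_j.
First-order condition: 256 − 2x_i − Σ_{j≠i} x_j = 0.
Imposing symmetry (x_j = x for all j) turns Σ_{j≠i} x_j into 3x, so 256 = 5x and x = 51.2.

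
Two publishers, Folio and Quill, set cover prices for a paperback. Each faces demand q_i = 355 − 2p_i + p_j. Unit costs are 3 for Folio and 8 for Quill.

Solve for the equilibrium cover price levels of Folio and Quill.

Folio's profit: π = (p_{Folio} − 3)(355 − 2p_{Folio} + p_{Quill}).
∂π/∂p_{Folio} = 361 − 4p_{Folio} + p_{Quill} = 0 ⇒ p_{Folio} = 90.25 + 0.25p_{Quill}.
Similarly p_{Quill} = 92.75 + 0.25p_{Folio}.
Plugging p_{Quill} into Folio's best response: p_{Folio} = 90.25 + 0.25(92.75 + 0.25p_{Folio}) ⇒ 0.9375p_{Folio} = 113.4375, so p_{Folio} = 121.
Then p_{Quill} = 92.75 + 0.25·121 = 123.

121, 123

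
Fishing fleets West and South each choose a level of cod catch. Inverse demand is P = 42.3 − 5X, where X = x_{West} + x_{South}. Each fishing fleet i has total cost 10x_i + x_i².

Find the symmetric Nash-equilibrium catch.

1.9

Fishing fleet West's profit: π = x_{West}(42.3 − 5(x_{West} + x_{South})) − 10x_{West} − x_{West}².
∂π/∂x_{West} = 32.3 − 12x_{West} − 5x_{South} = 0, so x_{West} = 323/120 − (5/12)x_{South}.
By symmetry x_{South} = x_{West}; substituting into the reaction function, (17/12)x_{West} = 323/120 and x_{West} = 1.9.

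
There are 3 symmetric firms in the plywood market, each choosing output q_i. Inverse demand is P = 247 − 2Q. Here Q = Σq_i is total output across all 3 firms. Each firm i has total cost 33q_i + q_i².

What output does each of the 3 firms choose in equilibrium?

A representative firm's profit is π_i = q_i(247 − 2Q) − 33q_i − q_i², with Q = q_i + Σ_{j≠i} q_j.
First-order condition: 214 − 6q_i − 2Σ_{j≠i} q_j = 0.
Imposing symmetry (q_j = q for all j) turns Σ_{j≠i} q_j into 2q, so 214 = 10q and q = 21.4.

21.4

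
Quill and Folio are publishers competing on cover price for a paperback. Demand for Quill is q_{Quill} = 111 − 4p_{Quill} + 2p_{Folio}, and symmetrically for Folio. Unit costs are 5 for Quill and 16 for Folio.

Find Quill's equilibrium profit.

1339.56

Quill's profit: π = (p_{Quill} − 5)(111 − 4p_{Quill} + 2p_{Folio}).
∂π/∂p_{Quill} = 131 − 8p_{Quill} + 2p_{Folio} = 0 ⇒ p_{Quill} = 16.375 + 0.25p_{Folio}.
Similarly p_{Folio} = 21.875 + 0.25p_{Quill}.
Plugging p_{Folio} into Quill's best response: p_{Quill} = 16.375 + 0.25(21.875 + 0.25p_{Quill}) ⇒ 0.9375p_{Quill} = 699/32, so p_{Quill} = 23.3.
Then p_{Folio} = 21.875 + 0.25·23.3 = 27.7.
q_{Quill} = 111 − 4·23.3 + 2·27.7 = 73.2.
Profit = (23.3 − 5)·73.2 = 1339.56.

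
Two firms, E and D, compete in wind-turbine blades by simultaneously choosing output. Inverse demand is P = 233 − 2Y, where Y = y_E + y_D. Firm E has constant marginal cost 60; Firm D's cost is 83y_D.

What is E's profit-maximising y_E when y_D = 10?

38.25

Firm E's profit: π = y_E(233 − 2(y_E + y_D)) − 60y_E.
∂π/∂y_E = 173 − 4y_E − 2y_D = 0, so y_E = 43.25 − 0.5y_D.
At y_D = 10: y_E = 43.25 − 0.5·10 = 38.25.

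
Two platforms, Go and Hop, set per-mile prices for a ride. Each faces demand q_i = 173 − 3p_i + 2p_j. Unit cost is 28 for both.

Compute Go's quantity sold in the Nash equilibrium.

Go's profit: π = (p_{Go} − 28)(173 − 3p_{Go} + 2p_{Hop}).
∂π/∂p_{Go} = 257 − 6p_{Go} + 2p_{Hop} = 0 ⇒ p_{Go} = 257/6 + (1/3)p_{Hop}.
By symmetry p_{Hop} = p_{Go}; substituting into the reaction function, (2/3)p_{Go} = 257/6 and p_{Go} = 64.25.
q_{Go} = 173 − 3·64.25 + 2·64.25 = 108.75.

108.75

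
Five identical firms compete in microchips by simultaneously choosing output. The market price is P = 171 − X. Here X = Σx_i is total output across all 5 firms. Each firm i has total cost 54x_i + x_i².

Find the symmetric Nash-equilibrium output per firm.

A representative firm's profit is π_i = x_i(171 − X) − 54x_i − x_i², with X = x_i + Σ_{j≠i} x_j.
First-order condition: 117 − 4x_i − Σ_{j≠i} x_j = 0.
In a symmetric equilibrium every firm chooses the same x, so Σ_{j≠i} x_j = 4x. The condition becomes 117 − 8x = 0, giving x = 117/8 = 14.625.

14.625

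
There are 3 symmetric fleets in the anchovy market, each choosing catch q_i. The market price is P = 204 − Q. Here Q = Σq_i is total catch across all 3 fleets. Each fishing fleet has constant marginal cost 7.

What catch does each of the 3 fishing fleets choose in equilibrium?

A representative fishing fleet's profit is π_i = q_i(204 − Q) − 7q_i, with Q = q_i + Σ_{j≠i} q_j.
First-order condition: 197 − 2q_i − Σ_{j≠i} q_j = 0.
With identical fishing fleets, set every q_j = q: then 197 − 2q − 2q = 0, i.e. q = 197/4 = 49.25.

49.25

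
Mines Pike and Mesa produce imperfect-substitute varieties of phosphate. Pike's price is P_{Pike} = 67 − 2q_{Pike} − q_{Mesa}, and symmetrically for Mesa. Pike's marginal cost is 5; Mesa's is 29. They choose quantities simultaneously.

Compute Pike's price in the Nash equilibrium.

Mine Pike's profit: π = q_{Pike}(67 − 2q_{Pike} − q_{Mesa}) − 5q_{Pike}.
∂π/∂q_{Pike} = 62 − 4q_{Pike} − q_{Mesa} = 0 ⇒ q_{Pike} = 15.5 − 0.25q_{Mesa}.
Similarly q_{Mesa} = 9.5 − 0.25q_{Pike}.
Plugging q_{Mesa} into Pike's best response: q_{Pike} = 15.5 − 0.25(9.5 − 0.25q_{Pike}) ⇒ 0.9375q_{Pike} = 13.125, so q_{Pike} = 14.
Then q_{Mesa} = 9.5 − 0.25·14 = 6.
P_{Pike} = 67 − 2·14 − 6 = 33.

33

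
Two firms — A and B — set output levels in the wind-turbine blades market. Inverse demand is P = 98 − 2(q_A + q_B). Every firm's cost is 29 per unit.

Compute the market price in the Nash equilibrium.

52

Firm A's profit: π = q_A(98 − 2(q_A + q_B)) − 29q_A.
∂π/∂q_A = 69 − 4q_A − 2q_B = 0, so q_A = 17.25 − 0.5q_B.
The game is symmetric, so in equilibrium q_B = q_A: the reaction function gives 1.5q_A = 17.25, hence q_A = 11.5.
Equilibrium price: P = 98 − 2·23 = 52.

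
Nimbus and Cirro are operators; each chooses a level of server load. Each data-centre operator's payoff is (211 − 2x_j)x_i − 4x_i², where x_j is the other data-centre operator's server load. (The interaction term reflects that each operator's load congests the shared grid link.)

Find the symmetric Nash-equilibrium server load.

21.1

Nimbus's payoff is (211 − 2x_C)x_N − 4x_N².
∂π/∂x_N = 211 − 2x_C − 8x_N = 0, so x_N = 26.375 − 0.25x_C.
The game is symmetric, so in equilibrium x_C = x_N: the reaction function gives 1.25x_N = 26.375, hence x_N = 21.1.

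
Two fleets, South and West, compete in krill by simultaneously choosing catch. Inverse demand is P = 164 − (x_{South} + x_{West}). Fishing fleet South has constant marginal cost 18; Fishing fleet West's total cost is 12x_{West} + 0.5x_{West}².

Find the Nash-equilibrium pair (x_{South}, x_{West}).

57.2, 31.6

Fishing fleet South's profit: π = x_{South}(164 − (x_{South} + x_{West})) − 18x_{South}.
∂π/∂x_{South} = 146 − 2x_{South} − x_{West} = 0, so x_{South} = 73 − 0.5x_{West}.
For West: ∂π/∂x_{West} = 152 − 3x_{West} − x_{South} = 0 ⇒ x_{West} = 152/3 − (1/3)x_{South}.
Solving the two reaction functions simultaneously: (1 − (−0.5)(−1/3))x_{South} = 73 − 0.5·(152/3), so (5/6)x_{South} = 143/3 and x_{South} = 57.2.
Then x_{West} = 152/3 − (1/3)·57.2 = 31.6.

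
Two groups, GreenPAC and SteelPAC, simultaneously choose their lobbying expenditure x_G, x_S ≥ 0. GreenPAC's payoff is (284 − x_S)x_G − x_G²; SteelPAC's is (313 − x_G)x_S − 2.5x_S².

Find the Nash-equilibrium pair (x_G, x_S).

123, 38

Expanding GreenPAC's payoff: 284x_G − x_Sx_G − x_G².
∂π/∂x_G = 284 − x_S − 2x_G = 0, so x_G = 142 − 0.5x_S.
Likewise for SteelPAC: x_S = 62.6 − 0.2x_G.
Plugging x_S into GreenPAC's best response: x_G = 142 − 0.5(62.6 − 0.2x_G) ⇒ 0.9x_G = 110.7, so x_G = 123.
Then x_S = 62.6 − 0.2·123 = 38.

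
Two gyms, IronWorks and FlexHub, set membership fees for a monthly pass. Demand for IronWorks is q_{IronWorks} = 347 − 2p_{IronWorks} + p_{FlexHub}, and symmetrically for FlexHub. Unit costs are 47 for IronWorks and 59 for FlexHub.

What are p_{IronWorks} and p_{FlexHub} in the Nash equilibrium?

148.6, 153.4

IronWorks's profit: π = (p_{IronWorks} − 47)(347 − 2p_{IronWorks} + p_{FlexHub}).
∂π/∂p_{IronWorks} = 441 − 4p_{IronWorks} + p_{FlexHub} = 0 ⇒ p_{IronWorks} = 110.25 + 0.25p_{FlexHub}.
Similarly p_{FlexHub} = 116.25 + 0.25p_{IronWorks}.
Substituting the second reaction function into the first: p_{IronWorks} = 110.25 + 0.25(116.25 + 0.25p_{IronWorks}), which gives 0.9375p_{IronWorks} = 139.3125 ⇒ p_{IronWorks} = 148.6.
Then p_{FlexHub} = 116.25 + 0.25·148.6 = 153.4.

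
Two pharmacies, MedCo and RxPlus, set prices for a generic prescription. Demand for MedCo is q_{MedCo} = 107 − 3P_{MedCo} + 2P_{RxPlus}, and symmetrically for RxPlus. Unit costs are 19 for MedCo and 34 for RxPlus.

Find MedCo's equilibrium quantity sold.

74.4375

MedCo's profit: π = (P_{MedCo} − 19)(107 − 3P_{MedCo} + 2P_{RxPlus}).
∂π/∂P_{MedCo} = 164 − 6P_{MedCo} + 2P_{RxPlus} = 0 ⇒ P_{MedCo} = 82/3 + (1/3)P_{RxPlus}.
Similarly P_{RxPlus} = 209/6 + (1/3)P_{MedCo}.
Plugging P_{RxPlus} into MedCo's best response: P_{MedCo} = 82/3 + (1/3)(209/6 + (1/3)P_{MedCo}) ⇒ (8/9)P_{MedCo} = 701/18, so P_{MedCo} = 43.8125.
Then P_{RxPlus} = 209/6 + (1/3)·43.8125 = 49.4375.
q_{MedCo} = 107 − 3·43.8125 + 2·49.4375 = 74.4375.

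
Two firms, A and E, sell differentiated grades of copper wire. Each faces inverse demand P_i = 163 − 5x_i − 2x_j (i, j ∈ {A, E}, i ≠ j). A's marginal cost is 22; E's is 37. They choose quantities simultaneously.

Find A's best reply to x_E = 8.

12.5

Firm A's profit: π = x_A(163 − 5x_A − 2x_E) − 22x_A.
∂π/∂x_A = 141 − 10x_A − 2x_E = 0 ⇒ x_A = 14.1 − 0.2x_E.
At x_E = 8: x_A = 14.1 − 0.2·8 = 12.5.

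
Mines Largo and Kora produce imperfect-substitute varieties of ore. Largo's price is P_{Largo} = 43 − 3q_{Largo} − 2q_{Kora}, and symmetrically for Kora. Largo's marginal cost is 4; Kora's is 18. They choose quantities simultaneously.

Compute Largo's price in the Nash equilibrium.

21.25

Mine Largo's profit: π = q_{Largo}(43 − 3q_{Largo} − 2q_{Kora}) − 4q_{Largo}.
∂π/∂q_{Largo} = 39 − 6q_{Largo} − 2q_{Kora} = 0 ⇒ q_{Largo} = 6.5 − (1/3)q_{Kora}.
Similarly q_{Kora} = 25/6 − (1/3)q_{Largo}.
Substituting the second reaction function into the first: q_{Largo} = 6.5 − (1/3)(25/6 − (1/3)q_{Largo}), which gives (8/9)q_{Largo} = 46/9 ⇒ q_{Largo} = 5.75.
Then q_{Kora} = 25/6 − (1/3)·5.75 = 2.25.
P_{Largo} = 43 − 3·5.75 − 2·2.25 = 21.25.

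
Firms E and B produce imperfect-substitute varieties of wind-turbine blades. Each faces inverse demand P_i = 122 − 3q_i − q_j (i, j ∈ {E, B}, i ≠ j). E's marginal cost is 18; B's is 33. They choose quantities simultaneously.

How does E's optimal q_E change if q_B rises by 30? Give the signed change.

-5

Firm E's profit: π = q_E(122 − 3q_E − q_B) − 18q_E.
∂π/∂q_E = 104 − 6q_E − q_B = 0 ⇒ q_E = 52/3 − (1/6)q_B.
The reaction-function slope is −1/6, so a 30-unit rise in q_B moves q_E by −1/6 × 30 = −5. E's best response falls — the actions are strategic substitutes.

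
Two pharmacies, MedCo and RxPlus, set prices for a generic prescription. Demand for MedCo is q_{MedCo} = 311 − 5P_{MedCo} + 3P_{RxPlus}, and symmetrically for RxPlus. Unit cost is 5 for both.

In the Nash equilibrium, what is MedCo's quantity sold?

215

MedCo's profit: π = (P_{MedCo} − 5)(311 − 5P_{MedCo} + 3P_{RxPlus}).
∂π/∂P_{MedCo} = 336 − 10P_{MedCo} + 3P_{RxPlus} = 0 ⇒ P_{MedCo} = 33.6 + 0.3P_{RxPlus}.
The game is symmetric, so in equilibrium P_{RxPlus} = P_{MedCo}: the reaction function gives 0.7P_{MedCo} = 33.6, hence P_{MedCo} = 48.
q_{MedCo} = 311 − 5·48 + 3·48 = 215.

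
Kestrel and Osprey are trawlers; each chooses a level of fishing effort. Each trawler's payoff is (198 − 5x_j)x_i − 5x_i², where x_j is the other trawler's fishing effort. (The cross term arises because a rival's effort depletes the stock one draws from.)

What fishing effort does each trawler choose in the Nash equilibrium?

Kestrel's payoff is (198 − 5x_O)x_K − 5x_K².
∂π/∂x_K = 198 − 5x_O − 10x_K = 0, so x_K = 19.8 − 0.5x_O.
By symmetry x_O = x_K; substituting into the reaction function, 1.5x_K = 19.8 and x_K = 13.2.

13.2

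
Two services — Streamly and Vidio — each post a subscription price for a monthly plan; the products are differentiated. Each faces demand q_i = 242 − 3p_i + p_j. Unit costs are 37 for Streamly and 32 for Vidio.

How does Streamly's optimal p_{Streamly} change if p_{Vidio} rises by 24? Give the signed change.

4

Streamly's profit: π = (p_{Streamly} − 37)(242 − 3p_{Streamly} + p_{Vidio}).
∂π/∂p_{Streamly} = 353 − 6p_{Streamly} + p_{Vidio} = 0 ⇒ p_{Streamly} = 353/6 + (1/6)p_{Vidio}.
The reaction-function slope is 1/6, so a 24-unit rise in p_{Vidio} moves p_{Streamly} by 1/6 × 24 = 4. Streamly's best response rises — the actions are strategic complements.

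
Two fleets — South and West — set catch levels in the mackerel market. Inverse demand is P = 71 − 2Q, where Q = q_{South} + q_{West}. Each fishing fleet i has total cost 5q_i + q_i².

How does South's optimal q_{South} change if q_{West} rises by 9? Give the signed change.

Fishing fleet South's profit: π = q_{South}(71 − 2(q_{South} + q_{West})) − 5q_{South} − q_{South}².
∂π/∂q_{South} = 66 − 6q_{South} − 2q_{West} = 0, so q_{South} = 11 − (1/3)q_{West}.
The reaction-function slope is −1/3, so a 9-unit rise in q_{West} moves q_{South} by −1/3 × 9 = −3. South's best response falls — the actions are strategic substitutes.

-3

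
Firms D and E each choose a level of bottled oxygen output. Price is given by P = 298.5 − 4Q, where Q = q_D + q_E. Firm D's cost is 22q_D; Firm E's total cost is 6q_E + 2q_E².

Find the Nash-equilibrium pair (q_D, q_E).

Firm D's profit: π = q_D(298.5 − 4(q_D + q_E)) − 22q_D.
∂π/∂q_D = 276.5 − 8q_D − 4q_E = 0, so q_D = 34.5625 − 0.5q_E.
For E: ∂π/∂q_E = 292.5 − 12q_E − 4q_D = 0 ⇒ q_E = 24.375 − (1/3)q_D.
Substituting the second reaction function into the first: q_D = 34.5625 − 0.5(24.375 − (1/3)q_D), which gives (5/6)q_D = 22.375 ⇒ q_D = 26.85.
Then q_E = 24.375 − (1/3)·26.85 = 15.425.

26.85, 15.425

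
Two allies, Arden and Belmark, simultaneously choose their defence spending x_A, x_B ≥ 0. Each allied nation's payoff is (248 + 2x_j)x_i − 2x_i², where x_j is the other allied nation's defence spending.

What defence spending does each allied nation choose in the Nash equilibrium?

Arden's payoff is (248 + 2x_B)x_A − 2x_A².
∂π/∂x_A = 248 + 2x_B − 4x_A = 0, so x_A = 62 + 0.5x_B.
Setting x_A = x_B in the reaction function: x_A = 62 + 0.5x_A, so x_A = 62 / 0.5 = 124.

124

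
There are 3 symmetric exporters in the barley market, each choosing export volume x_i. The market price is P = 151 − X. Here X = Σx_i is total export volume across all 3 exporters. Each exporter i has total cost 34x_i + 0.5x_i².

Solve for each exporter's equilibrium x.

A representative exporter's profit is π_i = x_i(151 − X) − 34x_i − 0.5x_i², with X = x_i + Σ_{j≠i} x_j.
First-order condition: 117 − 3x_i − Σ_{j≠i} x_j = 0.
Imposing symmetry (x_j = x for all j) turns Σ_{j≠i} x_j into 2x, so 117 = 5x and x = 23.4.

23.4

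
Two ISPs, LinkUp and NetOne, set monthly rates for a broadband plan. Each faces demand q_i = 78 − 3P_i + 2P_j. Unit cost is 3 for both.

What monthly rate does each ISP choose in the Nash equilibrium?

21.75

LinkUp's profit: π = (P_{LinkUp} − 3)(78 − 3P_{LinkUp} + 2P_{NetOne}).
∂π/∂P_{LinkUp} = 87 − 6P_{LinkUp} + 2P_{NetOne} = 0 ⇒ P_{LinkUp} = 14.5 + (1/3)P_{NetOne}.
By symmetry P_{NetOne} = P_{LinkUp}; substituting into the reaction function, (2/3)P_{LinkUp} = 14.5 and P_{LinkUp} = 21.75.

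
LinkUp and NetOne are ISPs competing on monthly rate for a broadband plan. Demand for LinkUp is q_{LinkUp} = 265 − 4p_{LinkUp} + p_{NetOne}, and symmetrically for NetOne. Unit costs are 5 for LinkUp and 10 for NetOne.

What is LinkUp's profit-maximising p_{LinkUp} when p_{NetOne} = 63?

43.5

LinkUp's profit: π = (p_{LinkUp} − 5)(265 − 4p_{LinkUp} + p_{NetOne}).
∂π/∂p_{LinkUp} = 285 − 8p_{LinkUp} + p_{NetOne} = 0 ⇒ p_{LinkUp} = 35.625 + 0.125p_{NetOne}.
At p_{NetOne} = 63: p_{LinkUp} = 35.625 + 0.125·63 = 43.5.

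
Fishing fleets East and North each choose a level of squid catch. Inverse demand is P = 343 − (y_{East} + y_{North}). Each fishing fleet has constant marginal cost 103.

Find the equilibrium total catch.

Fishing fleet East's profit: π = y_{East}(343 − (y_{East} + y_{North})) − 103y_{East}.
∂π/∂y_{East} = 240 − 2y_{East} − y_{North} = 0, so y_{East} = 120 − 0.5y_{North}.
By symmetry y_{North} = y_{East}; substituting into the reaction function, 1.5y_{East} = 120 and y_{East} = 80.
Total catch: 80 + 80 = 160.

160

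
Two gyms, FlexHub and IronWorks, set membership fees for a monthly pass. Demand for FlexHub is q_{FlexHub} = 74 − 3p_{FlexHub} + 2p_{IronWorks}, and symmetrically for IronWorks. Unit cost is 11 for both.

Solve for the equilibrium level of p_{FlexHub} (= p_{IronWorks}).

FlexHub's profit: π = (p_{FlexHub} − 11)(74 − 3p_{FlexHub} + 2p_{IronWorks}).
∂π/∂p_{FlexHub} = 107 − 6p_{FlexHub} + 2p_{IronWorks} = 0 ⇒ p_{FlexHub} = 107/6 + (1/3)p_{IronWorks}.
By symmetry p_{IronWorks} = p_{FlexHub}; substituting into the reaction function, (2/3)p_{FlexHub} = 107/6 and p_{FlexHub} = 26.75.

26.75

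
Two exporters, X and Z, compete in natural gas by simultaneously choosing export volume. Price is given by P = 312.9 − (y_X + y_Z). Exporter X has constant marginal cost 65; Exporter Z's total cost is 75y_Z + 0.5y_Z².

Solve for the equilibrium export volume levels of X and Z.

101.16, 45.58

Exporter X's profit: π = y_X(312.9 − (y_X + y_Z)) − 65y_X.
∂π/∂y_X = 247.9 − 2y_X − y_Z = 0, so y_X = 123.95 − 0.5y_Z.
For Z: ∂π/∂y_Z = 237.9 − 3y_Z − y_X = 0 ⇒ y_Z = 79.3 − (1/3)y_X.
Solving the two reaction functions simultaneously: (1 − (−0.5)(−1/3))y_X = 123.95 − 0.5·79.3, so (5/6)y_X = 84.3 and y_X = 101.16.
Then y_Z = 79.3 − (1/3)·101.16 = 45.58.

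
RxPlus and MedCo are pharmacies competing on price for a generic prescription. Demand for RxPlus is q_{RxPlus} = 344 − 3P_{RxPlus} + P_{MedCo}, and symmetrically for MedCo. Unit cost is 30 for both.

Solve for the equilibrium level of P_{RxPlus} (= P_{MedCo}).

86.8

RxPlus's profit: π = (P_{RxPlus} − 30)(344 − 3P_{RxPlus} + P_{MedCo}).
∂π/∂P_{RxPlus} = 434 − 6P_{RxPlus} + P_{MedCo} = 0 ⇒ P_{RxPlus} = 217/3 + (1/6)P_{MedCo}.
The game is symmetric, so in equilibrium P_{MedCo} = P_{RxPlus}: the reaction function gives (5/6)P_{RxPlus} = 217/3, hence P_{RxPlus} = 86.8.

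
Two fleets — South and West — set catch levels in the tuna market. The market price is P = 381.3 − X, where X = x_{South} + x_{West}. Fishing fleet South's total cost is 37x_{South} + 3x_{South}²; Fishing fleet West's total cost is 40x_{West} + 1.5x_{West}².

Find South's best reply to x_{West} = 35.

Fishing fleet South's profit: π = x_{South}(381.3 − (x_{South} + x_{West})) − 37x_{South} − 3x_{South}².
∂π/∂x_{South} = 344.3 − 8x_{South} − x_{West} = 0, so x_{South} = 43.0375 − 0.125x_{West}.
At x_{West} = 35: x_{South} = 43.0375 − 0.125·35 = 38.6625.

38.6625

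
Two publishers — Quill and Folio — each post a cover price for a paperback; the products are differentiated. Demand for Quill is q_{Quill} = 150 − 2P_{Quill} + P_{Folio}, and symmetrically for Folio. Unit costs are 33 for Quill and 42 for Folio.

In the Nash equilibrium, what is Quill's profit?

Quill's profit: π = (P_{Quill} − 33)(150 − 2P_{Quill} + P_{Folio}).
∂π/∂P_{Quill} = 216 − 4P_{Quill} + P_{Folio} = 0 ⇒ P_{Quill} = 54 + 0.25P_{Folio}.
Similarly P_{Folio} = 58.5 + 0.25P_{Quill}.
Plugging P_{Folio} into Quill's best response: P_{Quill} = 54 + 0.25(58.5 + 0.25P_{Quill}) ⇒ 0.9375P_{Quill} = 68.625, so P_{Quill} = 73.2.
Then P_{Folio} = 58.5 + 0.25·73.2 = 76.8.
q_{Quill} = 150 − 2·73.2 + 76.8 = 80.4.
Profit = (73.2 − 33)·80.4 = 3232.08.

3232.08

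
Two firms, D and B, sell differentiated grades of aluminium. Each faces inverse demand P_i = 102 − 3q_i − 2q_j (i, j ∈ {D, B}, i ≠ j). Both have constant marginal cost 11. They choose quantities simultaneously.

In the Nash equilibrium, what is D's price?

Firm D's profit: π = q_D(102 − 3q_D − 2q_B) − 11q_D.
∂π/∂q_D = 91 − 6q_D − 2q_B = 0 ⇒ q_D = 91/6 − (1/3)q_B.
Setting q_D = q_B in the reaction function: q_D = 91/6 − (1/3)q_D, so q_D = (91/6) / (4/3) = 11.375.
P_D = 102 − 3·11.375 − 2·11.375 = 45.125.

45.125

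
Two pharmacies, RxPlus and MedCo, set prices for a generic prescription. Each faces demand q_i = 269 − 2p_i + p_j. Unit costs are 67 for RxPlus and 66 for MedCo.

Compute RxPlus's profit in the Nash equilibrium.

9031.68

RxPlus's profit: π = (p_{RxPlus} − 67)(269 − 2p_{RxPlus} + p_{MedCo}).
∂π/∂p_{RxPlus} = 403 − 4p_{RxPlus} + p_{MedCo} = 0 ⇒ p_{RxPlus} = 100.75 + 0.25p_{MedCo}.
Similarly p_{MedCo} = 100.25 + 0.25p_{RxPlus}.
Solving the two reaction functions simultaneously: (1 − (0.25)(0.25))p_{RxPlus} = 100.75 + 0.25·100.25, so 0.9375p_{RxPlus} = 125.8125 and p_{RxPlus} = 134.2.
Then p_{MedCo} = 100.25 + 0.25·134.2 = 133.8.
q_{RxPlus} = 269 − 2·134.2 + 133.8 = 134.4.
Profit = (134.2 − 67)·134.4 = 9031.68.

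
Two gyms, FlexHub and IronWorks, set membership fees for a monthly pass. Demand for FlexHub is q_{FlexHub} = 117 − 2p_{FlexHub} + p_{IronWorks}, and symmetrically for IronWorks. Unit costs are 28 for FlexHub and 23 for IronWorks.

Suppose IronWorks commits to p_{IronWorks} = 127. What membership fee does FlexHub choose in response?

75

FlexHub's profit: π = (p_{FlexHub} − 28)(117 − 2p_{FlexHub} + p_{IronWorks}).
∂π/∂p_{FlexHub} = 173 − 4p_{FlexHub} + p_{IronWorks} = 0 ⇒ p_{FlexHub} = 43.25 + 0.25p_{IronWorks}.
At p_{IronWorks} = 127: p_{FlexHub} = 43.25 + 0.25·127 = 75.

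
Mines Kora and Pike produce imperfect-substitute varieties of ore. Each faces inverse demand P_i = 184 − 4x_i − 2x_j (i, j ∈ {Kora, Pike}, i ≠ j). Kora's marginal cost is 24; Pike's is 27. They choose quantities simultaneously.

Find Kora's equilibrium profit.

1036.84

Mine Kora's profit: π = x_{Kora}(184 − 4x_{Kora} − 2x_{Pike}) − 24x_{Kora}.
∂π/∂x_{Kora} = 160 − 8x_{Kora} − 2x_{Pike} = 0 ⇒ x_{Kora} = 20 − 0.25x_{Pike}.
Similarly x_{Pike} = 19.625 − 0.25x_{Kora}.
Solving the two reaction functions simultaneously: (1 − (−0.25)(−0.25))x_{Kora} = 20 − 0.25·19.625, so 0.9375x_{Kora} = 483/32 and x_{Kora} = 16.1.
Then x_{Pike} = 19.625 − 0.25·16.1 = 15.6.
P_{Kora} = 184 − 4·16.1 − 2·15.6 = 88.4.
Profit = (88.4 − 24)·16.1 = 1036.84.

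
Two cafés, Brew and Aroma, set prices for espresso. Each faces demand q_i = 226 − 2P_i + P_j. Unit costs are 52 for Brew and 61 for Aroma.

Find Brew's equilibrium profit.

7009.28

Brew's profit: π = (P_{Brew} − 52)(226 − 2P_{Brew} + P_{Aroma}).
∂π/∂P_{Brew} = 330 − 4P_{Brew} + P_{Aroma} = 0 ⇒ P_{Brew} = 82.5 + 0.25P_{Aroma}.
Similarly P_{Aroma} = 87 + 0.25P_{Brew}.
Plugging P_{Aroma} into Brew's best response: P_{Brew} = 82.5 + 0.25(87 + 0.25P_{Brew}) ⇒ 0.9375P_{Brew} = 104.25, so P_{Brew} = 111.2.
Then P_{Aroma} = 87 + 0.25·111.2 = 114.8.
q_{Brew} = 226 − 2·111.2 + 114.8 = 118.4.
Profit = (111.2 − 52)·118.4 = 7009.28.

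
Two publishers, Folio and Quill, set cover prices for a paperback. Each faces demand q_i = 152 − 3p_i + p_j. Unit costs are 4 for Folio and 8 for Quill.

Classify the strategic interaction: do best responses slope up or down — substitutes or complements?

strategic complements

Folio's profit: π = (p_{Folio} − 4)(152 − 3p_{Folio} + p_{Quill}).
∂π/∂p_{Folio} = 164 − 6p_{Folio} + p_{Quill} = 0 ⇒ p_{Folio} = 82/3 + (1/6)p_{Quill}.
The best-response slope dp_{Folio}/dp_{Quill} = 1/6 > 0: the reaction function is upward-sloping, so the choices are strategic complements.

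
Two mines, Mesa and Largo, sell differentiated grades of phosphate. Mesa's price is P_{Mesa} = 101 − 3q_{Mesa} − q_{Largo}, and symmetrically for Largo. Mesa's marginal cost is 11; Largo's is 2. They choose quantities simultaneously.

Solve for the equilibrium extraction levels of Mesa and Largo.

Mine Mesa's profit: π = q_{Mesa}(101 − 3q_{Mesa} − q_{Largo}) − 11q_{Mesa}.
∂π/∂q_{Mesa} = 90 − 6q_{Mesa} − q_{Largo} = 0 ⇒ q_{Mesa} = 15 − (1/6)q_{Largo}.
Similarly q_{Largo} = 16.5 − (1/6)q_{Mesa}.
Plugging q_{Largo} into Mesa's best response: q_{Mesa} = 15 − (1/6)(16.5 − (1/6)q_{Mesa}) ⇒ (35/36)q_{Mesa} = 12.25, so q_{Mesa} = 12.6.
Then q_{Largo} = 16.5 − (1/6)·12.6 = 14.4.

12.6, 14.4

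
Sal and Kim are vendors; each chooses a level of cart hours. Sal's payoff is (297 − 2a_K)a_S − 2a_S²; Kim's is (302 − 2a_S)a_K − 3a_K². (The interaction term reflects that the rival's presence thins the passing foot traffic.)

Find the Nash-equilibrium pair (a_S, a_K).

Expanding Sal's payoff: 297a_S − 2a_Ka_S − 2a_S².
∂π/∂a_S = 297 − 2a_K − 4a_S = 0, so a_S = 74.25 − 0.5a_K.
Likewise for Kim: a_K = 151/3 − (1/3)a_S.
Substituting the second reaction function into the first: a_S = 74.25 − 0.5(151/3 − (1/3)a_S), which gives (5/6)a_S = 589/12 ⇒ a_S = 58.9.
Then a_K = 151/3 − (1/3)·58.9 = 30.7.

58.9, 30.7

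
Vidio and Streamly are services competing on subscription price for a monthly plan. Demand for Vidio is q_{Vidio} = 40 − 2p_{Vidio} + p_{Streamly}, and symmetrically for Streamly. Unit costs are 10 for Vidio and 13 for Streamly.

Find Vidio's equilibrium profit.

Vidio's profit: π = (p_{Vidio} − 10)(40 − 2p_{Vidio} + p_{Streamly}).
∂π/∂p_{Vidio} = 60 − 4p_{Vidio} + p_{Streamly} = 0 ⇒ p_{Vidio} = 15 + 0.25p_{Streamly}.
Similarly p_{Streamly} = 16.5 + 0.25p_{Vidio}.
Solving the two reaction functions simultaneously: (1 − (0.25)(0.25))p_{Vidio} = 15 + 0.25·16.5, so 0.9375p_{Vidio} = 19.125 and p_{Vidio} = 20.4.
Then p_{Streamly} = 16.5 + 0.25·20.4 = 21.6.
q_{Vidio} = 40 − 2·20.4 + 21.6 = 20.8.
Profit = (20.4 − 10)·20.8 = 216.32.

216.32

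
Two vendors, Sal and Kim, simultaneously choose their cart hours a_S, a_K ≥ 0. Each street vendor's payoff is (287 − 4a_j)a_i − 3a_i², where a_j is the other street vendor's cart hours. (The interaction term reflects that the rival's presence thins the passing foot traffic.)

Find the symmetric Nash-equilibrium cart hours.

Sal's payoff is (287 − 4a_K)a_S − 3a_S².
∂π/∂a_S = 287 − 4a_K − 6a_S = 0, so a_S = 287/6 − (2/3)a_K.
The game is symmetric, so in equilibrium a_K = a_S: the reaction function gives (5/3)a_S = 287/6, hence a_S = 28.7.

28.7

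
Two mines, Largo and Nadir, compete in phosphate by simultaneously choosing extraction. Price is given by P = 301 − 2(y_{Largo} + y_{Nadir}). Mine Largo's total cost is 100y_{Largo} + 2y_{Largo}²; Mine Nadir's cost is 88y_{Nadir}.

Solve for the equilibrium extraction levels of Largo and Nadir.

13.5, 46.5

Mine Largo's profit: π = y_{Largo}(301 − 2(y_{Largo} + y_{Nadir})) − 100y_{Largo} − 2y_{Largo}².
∂π/∂y_{Largo} = 201 − 8y_{Largo} − 2y_{Nadir} = 0, so y_{Largo} = 25.125 − 0.25y_{Nadir}.
For Nadir: ∂π/∂y_{Nadir} = 213 − 4y_{Nadir} − 2y_{Largo} = 0 ⇒ y_{Nadir} = 53.25 − 0.5y_{Largo}.
Substituting the second reaction function into the first: y_{Largo} = 25.125 − 0.25(53.25 − 0.5y_{Largo}), which gives 0.875y_{Largo} = 11.8125 ⇒ y_{Largo} = 13.5.
Then y_{Nadir} = 53.25 − 0.5·13.5 = 46.5.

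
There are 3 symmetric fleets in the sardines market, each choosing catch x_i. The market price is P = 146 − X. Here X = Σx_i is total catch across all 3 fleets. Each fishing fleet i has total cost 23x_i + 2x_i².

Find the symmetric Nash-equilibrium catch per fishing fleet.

15.375

A representative fishing fleet's profit is π_i = x_i(146 − X) − 23x_i − 2x_i², with X = x_i + Σ_{j≠i} x_j.
First-order condition: 123 − 6x_i − Σ_{j≠i} x_j = 0.
In a symmetric equilibrium every fishing fleet chooses the same x, so Σ_{j≠i} x_j = 2x. The condition becomes 123 − 8x = 0, giving x = 123/8 = 15.375.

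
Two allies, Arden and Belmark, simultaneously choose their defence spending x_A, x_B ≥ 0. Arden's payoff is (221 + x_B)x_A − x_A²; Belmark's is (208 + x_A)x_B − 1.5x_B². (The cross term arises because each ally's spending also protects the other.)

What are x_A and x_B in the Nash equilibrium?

174.2, 127.4

Expanding Arden's payoff: 221x_A + x_Bx_A − x_A².
∂π/∂x_A = 221 + x_B − 2x_A = 0, so x_A = 110.5 + 0.5x_B.
Likewise for Belmark: x_B = 208/3 + (1/3)x_A.
Plugging x_B into Arden's best response: x_A = 110.5 + 0.5(208/3 + (1/3)x_A) ⇒ (5/6)x_A = 871/6, so x_A = 174.2.
Then x_B = 208/3 + (1/3)·174.2 = 127.4.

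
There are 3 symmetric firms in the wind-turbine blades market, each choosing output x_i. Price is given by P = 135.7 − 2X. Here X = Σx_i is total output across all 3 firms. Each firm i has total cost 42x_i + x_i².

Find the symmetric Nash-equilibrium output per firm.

A representative firm's profit is π_i = x_i(135.7 − 2X) − 42x_i − x_i², with X = x_i + Σ_{j≠i} x_j.
First-order condition: 93.7 − 6x_i − 2Σ_{j≠i} x_j = 0.
With identical firms, set every x_j = x: then 93.7 − 6x − 4x = 0, i.e. x = 93.7/10 = 9.37.

9.37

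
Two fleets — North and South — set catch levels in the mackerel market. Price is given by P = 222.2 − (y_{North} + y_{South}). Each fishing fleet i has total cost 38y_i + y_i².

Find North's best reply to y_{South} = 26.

39.55

Fishing fleet North's profit: π = y_{North}(222.2 − (y_{North} + y_{South})) − 38y_{North} − y_{North}².
∂π/∂y_{North} = 184.2 − 4y_{North} − y_{South} = 0, so y_{North} = 46.05 − 0.25y_{South}.
At y_{South} = 26: y_{North} = 46.05 − 0.25·26 = 39.55.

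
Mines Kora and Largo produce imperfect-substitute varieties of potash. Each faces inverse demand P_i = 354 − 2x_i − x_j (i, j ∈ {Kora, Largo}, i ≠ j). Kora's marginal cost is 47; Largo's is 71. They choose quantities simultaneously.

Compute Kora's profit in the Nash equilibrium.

7938

Mine Kora's profit: π = x_{Kora}(354 − 2x_{Kora} − x_{Largo}) − 47x_{Kora}.
∂π/∂x_{Kora} = 307 − 4x_{Kora} − x_{Largo} = 0 ⇒ x_{Kora} = 76.75 − 0.25x_{Largo}.
Similarly x_{Largo} = 70.75 − 0.25x_{Kora}.
Substituting the second reaction function into the first: x_{Kora} = 76.75 − 0.25(70.75 − 0.25x_{Kora}), which gives 0.9375x_{Kora} = 59.0625 ⇒ x_{Kora} = 63.
Then x_{Largo} = 70.75 − 0.25·63 = 55.
P_{Kora} = 354 − 2·63 − 55 = 173.
Profit = (173 − 47)·63 = 7938.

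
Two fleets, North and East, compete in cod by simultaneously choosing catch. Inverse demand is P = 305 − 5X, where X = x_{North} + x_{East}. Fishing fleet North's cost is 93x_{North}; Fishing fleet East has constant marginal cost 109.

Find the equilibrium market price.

169

Fishing fleet North's profit: π = x_{North}(305 − 5(x_{North} + x_{East})) − 93x_{North}.
∂π/∂x_{North} = 212 − 10x_{North} − 5x_{East} = 0, so x_{North} = 21.2 − 0.5x_{East}.
By the same steps for East: x_{East} = 19.6 − 0.5x_{North}.
Substituting the second reaction function into the first: x_{North} = 21.2 − 0.5(19.6 − 0.5x_{North}), which gives 0.75x_{North} = 11.4 ⇒ x_{North} = 15.2.
Then x_{East} = 19.6 − 0.5·15.2 = 12.
Equilibrium price: P = 305 − 5·27.2 = 169.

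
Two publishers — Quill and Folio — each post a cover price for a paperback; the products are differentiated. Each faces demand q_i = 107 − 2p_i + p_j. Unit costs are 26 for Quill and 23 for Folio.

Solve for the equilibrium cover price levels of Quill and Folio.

Quill's profit: π = (p_{Quill} − 26)(107 − 2p_{Quill} + p_{Folio}).
∂π/∂p_{Quill} = 159 − 4p_{Quill} + p_{Folio} = 0 ⇒ p_{Quill} = 39.75 + 0.25p_{Folio}.
Similarly p_{Folio} = 38.25 + 0.25p_{Quill}.
Plugging p_{Folio} into Quill's best response: p_{Quill} = 39.75 + 0.25(38.25 + 0.25p_{Quill}) ⇒ 0.9375p_{Quill} = 49.3125, so p_{Quill} = 52.6.
Then p_{Folio} = 38.25 + 0.25·52.6 = 51.4.

52.6, 51.4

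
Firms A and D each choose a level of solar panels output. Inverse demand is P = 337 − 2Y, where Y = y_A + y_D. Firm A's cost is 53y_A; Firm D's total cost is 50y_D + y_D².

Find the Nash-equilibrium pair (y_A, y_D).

56.5, 29

Firm A's profit: π = y_A(337 − 2(y_A + y_D)) − 53y_A.
∂π/∂y_A = 284 − 4y_A − 2y_D = 0, so y_A = 71 − 0.5y_D.
For D: ∂π/∂y_D = 287 − 6y_D − 2y_A = 0 ⇒ y_D = 287/6 − (1/3)y_A.
Substituting the second reaction function into the first: y_A = 71 − 0.5(287/6 − (1/3)y_A), which gives (5/6)y_A = 565/12 ⇒ y_A = 56.5.
Then y_D = 287/6 − (1/3)·56.5 = 29.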